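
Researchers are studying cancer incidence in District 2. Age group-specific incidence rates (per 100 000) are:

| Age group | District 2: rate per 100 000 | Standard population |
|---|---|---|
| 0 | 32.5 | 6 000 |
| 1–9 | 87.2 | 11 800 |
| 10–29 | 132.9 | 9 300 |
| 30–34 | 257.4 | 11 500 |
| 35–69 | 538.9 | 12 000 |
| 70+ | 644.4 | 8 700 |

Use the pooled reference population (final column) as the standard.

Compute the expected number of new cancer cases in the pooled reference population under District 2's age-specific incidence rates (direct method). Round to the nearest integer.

Expected new cancer cases = Σ (standard pop × age-specific rate ÷ 100 000)
= 6 000×32.5/100 000 + 11 800×87.2/100 000 + 9 300×132.9/100 000 + 11 500×257.4/100 000 + 12 000×538.9/100 000 + 8 700×644.4/100 000
= 1.95 + 10.29 + 12.36 + 29.60 + 64.67 + 56.06 = 174.93.

175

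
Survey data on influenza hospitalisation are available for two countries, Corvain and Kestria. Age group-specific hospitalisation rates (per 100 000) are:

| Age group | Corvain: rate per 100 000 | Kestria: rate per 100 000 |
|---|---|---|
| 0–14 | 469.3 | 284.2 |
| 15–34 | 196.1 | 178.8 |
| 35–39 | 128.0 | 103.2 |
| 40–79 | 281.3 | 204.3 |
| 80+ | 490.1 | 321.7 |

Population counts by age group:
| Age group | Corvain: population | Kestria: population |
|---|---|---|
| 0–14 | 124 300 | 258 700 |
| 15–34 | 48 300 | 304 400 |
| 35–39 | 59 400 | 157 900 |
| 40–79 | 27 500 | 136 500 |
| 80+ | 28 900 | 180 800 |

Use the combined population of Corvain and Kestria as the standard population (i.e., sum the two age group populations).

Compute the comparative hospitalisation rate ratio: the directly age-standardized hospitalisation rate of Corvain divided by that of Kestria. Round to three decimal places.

1.441

Combined standard total = 1 326 700; weights = 0.2887, 0.2658, 0.1638, 0.1236, 0.1581.
Corvain: 0.2887×469.3 + 0.2658×196.1 + 0.1638×128.0 + 0.1236×281.3 + 0.1581×490.1 = 320.8170 per 100 000.
Kestria: 0.2887×284.2 + 0.2658×178.8 + 0.1638×103.2 + 0.1236×204.3 + 0.1581×321.7 = 222.5842 per 100 000.
Ratio = 320.8170 ÷ 222.5842 = 1.44133.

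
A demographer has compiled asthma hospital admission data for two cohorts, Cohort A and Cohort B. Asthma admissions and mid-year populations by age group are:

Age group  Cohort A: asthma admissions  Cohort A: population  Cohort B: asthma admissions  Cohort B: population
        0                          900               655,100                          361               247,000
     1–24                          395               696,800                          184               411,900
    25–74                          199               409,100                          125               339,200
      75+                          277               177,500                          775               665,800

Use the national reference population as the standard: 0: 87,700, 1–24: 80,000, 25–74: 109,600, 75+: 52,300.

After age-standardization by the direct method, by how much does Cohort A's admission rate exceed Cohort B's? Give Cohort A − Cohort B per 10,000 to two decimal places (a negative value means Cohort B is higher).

Age-specific rates per 10,000 for Cohort A: 13.74, 5.67, 4.86, 15.61.
For Cohort B: 14.62, 4.47, 3.69, 11.64.
Standard total = 329,600; weights = 0.2661, 0.2427, 0.3325, 0.1587.
Cohort A: 0.2661×13.74 + 0.2427×5.67 + 0.3325×4.86 + 0.1587×15.61 = 9.1252 per 10,000.
Cohort B: 0.2661×14.62 + 0.2427×4.47 + 0.3325×3.69 + 0.1587×11.64 = 8.0455 per 10,000.
Difference = 9.1252 − 8.0455 = 1.0797.

1.08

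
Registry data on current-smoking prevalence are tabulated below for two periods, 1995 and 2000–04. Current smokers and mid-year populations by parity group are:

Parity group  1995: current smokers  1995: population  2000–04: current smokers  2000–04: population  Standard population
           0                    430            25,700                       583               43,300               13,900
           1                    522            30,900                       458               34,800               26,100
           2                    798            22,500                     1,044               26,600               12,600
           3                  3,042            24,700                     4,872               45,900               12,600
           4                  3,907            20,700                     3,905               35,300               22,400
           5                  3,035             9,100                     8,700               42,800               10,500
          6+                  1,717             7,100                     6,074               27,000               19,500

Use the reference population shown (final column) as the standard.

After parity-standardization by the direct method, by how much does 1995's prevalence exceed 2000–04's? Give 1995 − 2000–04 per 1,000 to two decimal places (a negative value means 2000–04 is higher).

31.94

Parity-specific rates per 1,000 for 1995: 16.732, 16.893, 35.467, 123.158, 188.744, 333.516, 241.831.
For 2000–04: 13.464, 13.161, 39.248, 106.144, 110.623, 203.271, 224.963.
Standard total = 117,600; weights = 0.1182, 0.2219, 0.1071, 0.1071, 0.1905, 0.0893, 0.1658.
1995: 0.1182×16.732 + 0.2219×16.893 + 0.1071×35.467 + 0.1071×123.158 + 0.1905×188.744 + 0.0893×333.516 + 0.1658×241.831 = 128.5514 per 1,000.
2000–04: 0.1182×13.464 + 0.2219×13.161 + 0.1071×39.248 + 0.1071×106.144 + 0.1905×110.623 + 0.0893×203.271 + 0.1658×224.963 = 96.6129 per 1,000.
Difference = 128.5514 − 96.6129 = 31.9385.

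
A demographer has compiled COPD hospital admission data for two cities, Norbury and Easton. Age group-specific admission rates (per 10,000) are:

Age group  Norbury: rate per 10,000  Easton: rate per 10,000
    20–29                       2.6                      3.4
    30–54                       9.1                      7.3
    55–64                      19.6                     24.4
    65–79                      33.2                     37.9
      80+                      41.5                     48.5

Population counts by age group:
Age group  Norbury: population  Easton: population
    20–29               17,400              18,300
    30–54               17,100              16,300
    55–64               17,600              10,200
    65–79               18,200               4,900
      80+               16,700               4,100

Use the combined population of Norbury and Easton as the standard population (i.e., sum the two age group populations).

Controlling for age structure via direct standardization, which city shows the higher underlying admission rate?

Combined standard total = 140,800; weights = 0.2536, 0.2372, 0.1974, 0.1641, 0.1477.
Norbury: 0.2536×2.6 + 0.2372×9.1 + 0.1974×19.6 + 0.1641×33.2 + 0.1477×41.5 = 18.2653 per 10,000.
Easton: 0.2536×3.4 + 0.2372×7.3 + 0.1974×24.4 + 0.1641×37.9 + 0.1477×48.5 = 20.7941 per 10,000.
The crude rates (21.19 vs 15.14) would put Norbury higher, but that reflects its age composition; once standardized to a common age structure, Easton has the higher underlying rate.

Easton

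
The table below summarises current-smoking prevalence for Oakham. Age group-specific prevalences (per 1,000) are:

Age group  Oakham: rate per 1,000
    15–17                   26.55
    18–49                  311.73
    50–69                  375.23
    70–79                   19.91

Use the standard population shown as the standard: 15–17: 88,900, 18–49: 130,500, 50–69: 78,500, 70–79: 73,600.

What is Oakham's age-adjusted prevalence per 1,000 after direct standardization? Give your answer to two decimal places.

199.09

Standard total = 371,500; weights = 0.2393, 0.3513, 0.2113, 0.1981.
Standardized rate: 0.2393×26.55 + 0.3513×311.73 + 0.2113×375.23 + 0.1981×19.91 = 199.0902 per 1,000.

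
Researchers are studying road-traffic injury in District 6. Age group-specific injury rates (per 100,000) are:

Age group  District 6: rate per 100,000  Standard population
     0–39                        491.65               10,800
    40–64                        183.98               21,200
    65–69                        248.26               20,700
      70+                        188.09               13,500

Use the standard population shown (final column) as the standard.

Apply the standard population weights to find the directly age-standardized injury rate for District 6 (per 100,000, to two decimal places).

Standard total = 66,200; weights = 0.1631, 0.3202, 0.3127, 0.2039.
Standardized rate: 0.1631×491.65 + 0.3202×183.98 + 0.3127×248.26 + 0.2039×188.09 = 255.1117 per 100,000.

255.11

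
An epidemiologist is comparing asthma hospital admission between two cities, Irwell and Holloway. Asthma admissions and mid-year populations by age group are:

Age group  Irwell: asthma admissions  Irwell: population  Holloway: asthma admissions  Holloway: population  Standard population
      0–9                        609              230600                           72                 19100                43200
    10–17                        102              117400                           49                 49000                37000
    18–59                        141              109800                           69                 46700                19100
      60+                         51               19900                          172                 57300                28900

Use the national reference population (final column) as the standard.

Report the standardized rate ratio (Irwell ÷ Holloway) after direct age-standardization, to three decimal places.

Age-specific rates per 10000 for Irwell: 26.41, 8.69, 12.84, 25.63.
For Holloway: 37.70, 10.00, 14.78, 30.02.
Standard total = 128200; weights = 0.3370, 0.2886, 0.1490, 0.2254.
Irwell: 0.3370×26.41 + 0.2886×8.69 + 0.1490×12.84 + 0.2254×25.63 = 19.0973 per 10000.
Holloway: 0.3370×37.70 + 0.2886×10.00 + 0.1490×14.78 + 0.2254×30.02 = 24.5569 per 10000.
Ratio = 19.0973 ÷ 24.5569 = 0.77768.

0.778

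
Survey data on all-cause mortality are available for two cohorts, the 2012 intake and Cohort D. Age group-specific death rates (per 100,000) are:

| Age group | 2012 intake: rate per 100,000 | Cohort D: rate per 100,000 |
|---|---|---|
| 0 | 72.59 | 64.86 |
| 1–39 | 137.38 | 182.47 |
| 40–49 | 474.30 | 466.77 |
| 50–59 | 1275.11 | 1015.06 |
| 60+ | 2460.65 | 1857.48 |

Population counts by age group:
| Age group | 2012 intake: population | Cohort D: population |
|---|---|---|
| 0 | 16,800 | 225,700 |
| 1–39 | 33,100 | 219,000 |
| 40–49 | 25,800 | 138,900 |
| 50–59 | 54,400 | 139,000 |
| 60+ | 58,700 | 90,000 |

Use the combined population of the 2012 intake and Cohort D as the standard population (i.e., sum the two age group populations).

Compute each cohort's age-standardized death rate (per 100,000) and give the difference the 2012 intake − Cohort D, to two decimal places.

Combined standard total = 1,001,400; weights = 0.2422, 0.2517, 0.1645, 0.1931, 0.1485.
The 2012 intake: 0.2422×72.59 + 0.2517×137.38 + 0.1645×474.30 + 0.1931×1275.11 + 0.1485×2460.65 = 741.8202 per 100,000.
Cohort D: 0.2422×64.86 + 0.2517×182.47 + 0.1645×466.77 + 0.1931×1015.06 + 0.1485×1857.48 = 610.2718 per 100,000.
Difference = 741.8202 − 610.2718 = 131.5484.

131.55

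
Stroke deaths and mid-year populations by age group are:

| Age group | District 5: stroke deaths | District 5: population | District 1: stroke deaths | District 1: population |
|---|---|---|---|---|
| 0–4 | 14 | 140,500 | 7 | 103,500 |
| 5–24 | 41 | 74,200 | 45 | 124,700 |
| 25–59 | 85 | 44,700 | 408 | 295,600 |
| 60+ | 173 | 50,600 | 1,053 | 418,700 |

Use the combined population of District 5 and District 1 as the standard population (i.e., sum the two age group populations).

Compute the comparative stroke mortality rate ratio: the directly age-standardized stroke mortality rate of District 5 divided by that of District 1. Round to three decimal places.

1.373

Age-specific rates per 100,000 for District 5: 9.96, 55.26, 190.16, 341.90.
For District 1: 6.76, 36.09, 138.02, 251.49.
Combined standard total = 1,252,500; weights = 0.1948, 0.1588, 0.2717, 0.3747.
District 5: 0.1948×9.96 + 0.1588×55.26 + 0.2717×190.16 + 0.3747×341.90 = 190.4866 per 100,000.
District 1: 0.1948×6.76 + 0.1588×36.09 + 0.2717×138.02 + 0.3747×251.49 = 138.7809 per 100,000.
Ratio = 190.4866 ÷ 138.7809 = 1.37257.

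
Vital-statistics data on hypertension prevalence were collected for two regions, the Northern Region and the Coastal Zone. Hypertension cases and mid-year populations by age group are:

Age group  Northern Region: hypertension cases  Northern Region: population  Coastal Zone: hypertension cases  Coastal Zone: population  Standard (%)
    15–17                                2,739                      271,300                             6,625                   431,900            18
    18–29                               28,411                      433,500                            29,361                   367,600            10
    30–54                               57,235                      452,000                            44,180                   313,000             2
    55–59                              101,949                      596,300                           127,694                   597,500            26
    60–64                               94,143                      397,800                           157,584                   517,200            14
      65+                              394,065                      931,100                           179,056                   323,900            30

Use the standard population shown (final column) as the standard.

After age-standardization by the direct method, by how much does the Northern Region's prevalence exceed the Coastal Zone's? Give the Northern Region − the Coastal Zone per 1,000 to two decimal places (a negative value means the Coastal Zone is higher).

-62.18

Age-specific rates per 1,000 for the Northern Region: 10.096, 65.539, 126.626, 170.969, 236.659, 423.225.
For the Coastal Zone: 15.339, 79.872, 141.150, 213.714, 304.687, 552.813.
Standard weights: 0.18, 0.10, 0.02, 0.26, 0.14, 0.30.
The Northern Region: 0.1800×10.096 + 0.1000×65.539 + 0.0200×126.626 + 0.2600×170.969 + 0.1400×236.659 + 0.3000×423.225 = 215.4555 per 1,000.
The Coastal Zone: 0.1800×15.339 + 0.1000×79.872 + 0.0200×141.150 + 0.2600×213.714 + 0.1400×304.687 + 0.3000×552.813 = 277.6368 per 1,000.
Difference = 215.4555 − 277.6368 = -62.1813.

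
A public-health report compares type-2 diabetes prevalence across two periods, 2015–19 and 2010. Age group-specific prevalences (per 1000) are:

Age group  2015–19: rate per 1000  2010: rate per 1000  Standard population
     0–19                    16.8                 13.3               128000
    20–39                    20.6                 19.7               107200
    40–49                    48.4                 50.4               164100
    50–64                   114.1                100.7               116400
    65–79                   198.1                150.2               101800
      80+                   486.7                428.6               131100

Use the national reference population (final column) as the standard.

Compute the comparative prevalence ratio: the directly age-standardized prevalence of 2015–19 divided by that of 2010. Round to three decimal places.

1.150

Standard total = 748600; weights = 0.1710, 0.1432, 0.2192, 0.1555, 0.1360, 0.1751.
2015–19: 0.1710×16.8 + 0.1432×20.6 + 0.2192×48.4 + 0.1555×114.1 + 0.1360×198.1 + 0.1751×486.7 = 146.3470 per 1000.
2010: 0.1710×13.3 + 0.1432×19.7 + 0.2192×50.4 + 0.1555×100.7 + 0.1360×150.2 + 0.1751×428.6 = 127.2858 per 1000.
Ratio = 146.3470 ÷ 127.2858 = 1.14975.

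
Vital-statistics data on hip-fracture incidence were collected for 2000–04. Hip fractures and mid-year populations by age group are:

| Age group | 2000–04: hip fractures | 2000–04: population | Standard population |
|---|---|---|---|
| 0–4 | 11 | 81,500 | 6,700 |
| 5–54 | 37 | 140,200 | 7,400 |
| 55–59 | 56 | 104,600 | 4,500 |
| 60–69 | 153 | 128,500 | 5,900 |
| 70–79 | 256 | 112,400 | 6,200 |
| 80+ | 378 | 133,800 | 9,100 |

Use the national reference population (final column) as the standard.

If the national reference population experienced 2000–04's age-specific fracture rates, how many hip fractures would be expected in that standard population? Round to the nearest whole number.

52

Age-specific rates per 100,000 for 2000–04: 13.50, 26.39, 53.54, 119.07, 227.76, 282.51.
Expected hip fractures = Σ (standard pop × age-specific rate ÷ 100,000)
= 6,700×13.50/100,000 + 7,400×26.39/100,000 + 4,500×53.54/100,000 + 5,900×119.07/100,000 + 6,200×227.76/100,000 + 9,100×282.51/100,000
= 0.90 + 1.95 + 2.41 + 7.02 + 14.12 + 25.71 = 52.12.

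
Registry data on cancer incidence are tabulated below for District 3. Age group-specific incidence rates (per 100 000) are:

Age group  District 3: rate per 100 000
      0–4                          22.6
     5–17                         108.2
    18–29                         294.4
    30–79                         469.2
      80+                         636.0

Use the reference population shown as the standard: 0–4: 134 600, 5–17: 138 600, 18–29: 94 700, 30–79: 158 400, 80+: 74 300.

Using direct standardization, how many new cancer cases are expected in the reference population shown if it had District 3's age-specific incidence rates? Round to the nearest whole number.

Expected new cancer cases = Σ (standard pop × age-specific rate ÷ 100 000)
= 134 600×22.6/100 000 + 138 600×108.2/100 000 + 94 700×294.4/100 000 + 158 400×469.2/100 000 + 74 300×636.0/100 000
= 30.42 + 149.97 + 278.80 + 743.21 + 472.55 = 1674.94.

1675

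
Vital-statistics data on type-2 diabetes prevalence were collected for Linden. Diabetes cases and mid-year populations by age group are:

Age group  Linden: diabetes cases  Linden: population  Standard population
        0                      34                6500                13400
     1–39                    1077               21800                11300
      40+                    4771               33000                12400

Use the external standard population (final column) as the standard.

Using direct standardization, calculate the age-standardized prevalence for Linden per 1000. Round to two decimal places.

Age-specific rates per 1000 for Linden: 5.231, 49.404, 144.576.
Standard total = 37100; weights = 0.3612, 0.3046, 0.3342.
Standardized rate: 0.3612×5.231 + 0.3046×49.404 + 0.3342×144.576 = 65.2586 per 1000.

65.26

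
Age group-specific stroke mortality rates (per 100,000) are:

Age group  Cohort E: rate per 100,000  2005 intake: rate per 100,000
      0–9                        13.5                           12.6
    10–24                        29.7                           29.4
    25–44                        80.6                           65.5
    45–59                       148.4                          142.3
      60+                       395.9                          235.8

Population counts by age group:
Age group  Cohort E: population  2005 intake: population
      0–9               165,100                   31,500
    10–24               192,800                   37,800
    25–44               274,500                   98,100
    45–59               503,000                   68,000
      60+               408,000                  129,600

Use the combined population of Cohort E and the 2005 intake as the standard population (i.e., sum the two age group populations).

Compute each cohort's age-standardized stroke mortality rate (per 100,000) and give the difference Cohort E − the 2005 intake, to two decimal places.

50.00

Combined standard total = 1,908,400; weights = 0.1030, 0.1208, 0.1952, 0.2992, 0.2817.
Cohort E: 0.1030×13.5 + 0.1208×29.7 + 0.1952×80.6 + 0.2992×148.4 + 0.2817×395.9 = 176.6436 per 100,000.
The 2005 intake: 0.1030×12.6 + 0.1208×29.4 + 0.1952×65.5 + 0.2992×142.3 + 0.2817×235.8 = 126.6409 per 100,000.
Difference = 176.6436 − 126.6409 = 50.0027.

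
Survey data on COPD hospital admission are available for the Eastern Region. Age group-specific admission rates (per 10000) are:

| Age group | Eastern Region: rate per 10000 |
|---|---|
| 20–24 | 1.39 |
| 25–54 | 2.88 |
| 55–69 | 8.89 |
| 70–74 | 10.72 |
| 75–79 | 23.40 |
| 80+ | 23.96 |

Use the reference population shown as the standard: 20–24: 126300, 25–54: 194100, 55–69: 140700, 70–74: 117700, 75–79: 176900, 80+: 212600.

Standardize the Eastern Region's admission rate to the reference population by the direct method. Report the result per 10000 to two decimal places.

12.89

Standard total = 968300; weights = 0.1304, 0.2005, 0.1453, 0.1216, 0.1827, 0.2196.
Standardized rate: 0.1304×1.39 + 0.2005×2.88 + 0.1453×8.89 + 0.1216×10.72 + 0.1827×23.40 + 0.2196×23.96 = 12.8891 per 10000.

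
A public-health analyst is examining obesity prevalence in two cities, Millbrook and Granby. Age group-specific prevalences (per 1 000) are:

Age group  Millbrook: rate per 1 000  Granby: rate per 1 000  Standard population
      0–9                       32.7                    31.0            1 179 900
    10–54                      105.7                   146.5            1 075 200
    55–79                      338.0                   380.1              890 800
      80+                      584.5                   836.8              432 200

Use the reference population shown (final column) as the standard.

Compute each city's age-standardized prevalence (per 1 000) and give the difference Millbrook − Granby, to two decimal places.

Standard total = 3 578 100; weights = 0.3298, 0.3005, 0.2490, 0.1208.
Millbrook: 0.3298×32.7 + 0.3005×105.7 + 0.2490×338.0 + 0.1208×584.5 = 197.2954 per 1 000.
Granby: 0.3298×31.0 + 0.3005×146.5 + 0.2490×380.1 + 0.1208×836.8 = 249.9516 per 1 000.
Difference = 197.2954 − 249.9516 = -52.6562.

-52.66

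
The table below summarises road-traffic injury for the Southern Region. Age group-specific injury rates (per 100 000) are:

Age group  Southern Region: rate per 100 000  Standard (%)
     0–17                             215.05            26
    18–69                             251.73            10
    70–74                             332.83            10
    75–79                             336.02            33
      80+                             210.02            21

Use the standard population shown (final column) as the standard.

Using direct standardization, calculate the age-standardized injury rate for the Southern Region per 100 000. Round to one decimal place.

269.4

Standard weights: 0.26, 0.10, 0.10, 0.33, 0.21.
Standardized rate: 0.2600×215.05 + 0.1000×251.73 + 0.1000×332.83 + 0.3300×336.02 + 0.2100×210.02 = 269.3598 per 100 000.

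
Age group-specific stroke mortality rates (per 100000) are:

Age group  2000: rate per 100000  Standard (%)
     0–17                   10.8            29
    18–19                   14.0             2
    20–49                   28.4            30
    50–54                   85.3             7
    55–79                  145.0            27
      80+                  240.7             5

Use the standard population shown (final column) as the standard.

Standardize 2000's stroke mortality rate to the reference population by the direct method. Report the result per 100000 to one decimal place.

Standard weights: 0.29, 0.02, 0.30, 0.07, 0.27, 0.05.
Standardized rate: 0.2900×10.8 + 0.0200×14.0 + 0.3000×28.4 + 0.0700×85.3 + 0.2700×145.0 + 0.0500×240.7 = 69.0880 per 100000.

69.1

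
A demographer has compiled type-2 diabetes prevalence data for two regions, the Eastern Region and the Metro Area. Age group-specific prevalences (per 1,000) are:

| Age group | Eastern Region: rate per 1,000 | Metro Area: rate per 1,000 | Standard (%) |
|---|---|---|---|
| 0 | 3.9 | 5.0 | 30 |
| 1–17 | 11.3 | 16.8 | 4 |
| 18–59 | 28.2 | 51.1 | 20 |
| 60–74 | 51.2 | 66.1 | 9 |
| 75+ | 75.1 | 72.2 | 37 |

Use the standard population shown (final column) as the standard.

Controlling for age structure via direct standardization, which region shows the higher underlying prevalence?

Metro Area

Standard weights: 0.30, 0.04, 0.20, 0.09, 0.37.
The Eastern Region: 0.3000×3.9 + 0.0400×11.3 + 0.2000×28.2 + 0.0900×51.2 + 0.3700×75.1 = 39.6570 per 1,000.
The Metro Area: 0.3000×5.0 + 0.0400×16.8 + 0.2000×51.1 + 0.0900×66.1 + 0.3700×72.2 = 45.0550 per 1,000.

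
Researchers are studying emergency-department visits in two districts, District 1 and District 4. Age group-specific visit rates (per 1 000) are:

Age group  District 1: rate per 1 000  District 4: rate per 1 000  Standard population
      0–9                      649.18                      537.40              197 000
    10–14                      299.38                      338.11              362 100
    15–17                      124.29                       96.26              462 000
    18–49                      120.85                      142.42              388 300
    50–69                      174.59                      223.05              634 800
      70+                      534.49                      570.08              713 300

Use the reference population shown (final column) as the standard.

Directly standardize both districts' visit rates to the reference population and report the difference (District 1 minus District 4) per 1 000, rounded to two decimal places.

-15.80

Standard total = 2 757 500; weights = 0.0714, 0.1313, 0.1675, 0.1408, 0.2302, 0.2587.
District 1: 0.0714×649.18 + 0.1313×299.38 + 0.1675×124.29 + 0.1408×120.85 + 0.2302×174.59 + 0.2587×534.49 = 301.9849 per 1 000.
District 4: 0.0714×537.40 + 0.1313×338.11 + 0.1675×96.26 + 0.1408×142.42 + 0.2302×223.05 + 0.2587×570.08 = 317.7884 per 1 000.
Difference = 301.9849 − 317.7884 = -15.8034.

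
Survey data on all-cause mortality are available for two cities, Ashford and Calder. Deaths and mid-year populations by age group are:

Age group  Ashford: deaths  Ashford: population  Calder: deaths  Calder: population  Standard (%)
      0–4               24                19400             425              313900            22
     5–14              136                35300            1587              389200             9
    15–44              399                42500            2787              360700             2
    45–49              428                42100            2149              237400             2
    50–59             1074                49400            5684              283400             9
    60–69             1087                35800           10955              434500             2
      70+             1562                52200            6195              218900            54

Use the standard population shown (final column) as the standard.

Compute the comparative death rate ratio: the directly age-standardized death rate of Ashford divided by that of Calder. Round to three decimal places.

1.061

Age-specific rates per 1000 for Ashford: 1.237, 3.853, 9.388, 10.166, 21.741, 30.363, 29.923.
For Calder: 1.354, 4.078, 7.727, 9.052, 20.056, 25.213, 28.301.
Standard weights: 0.22, 0.09, 0.02, 0.02, 0.09, 0.02, 0.54.
Ashford: 0.2200×1.237 + 0.0900×3.853 + 0.0200×9.388 + 0.0200×10.166 + 0.0900×21.741 + 0.0200×30.363 + 0.5400×29.923 = 19.7326 per 1000.
Calder: 0.2200×1.354 + 0.0900×4.078 + 0.0200×7.727 + 0.0200×9.052 + 0.0900×20.056 + 0.0200×25.213 + 0.5400×28.301 = 18.5921 per 1000.
Ratio = 19.7326 ÷ 18.5921 = 1.06134.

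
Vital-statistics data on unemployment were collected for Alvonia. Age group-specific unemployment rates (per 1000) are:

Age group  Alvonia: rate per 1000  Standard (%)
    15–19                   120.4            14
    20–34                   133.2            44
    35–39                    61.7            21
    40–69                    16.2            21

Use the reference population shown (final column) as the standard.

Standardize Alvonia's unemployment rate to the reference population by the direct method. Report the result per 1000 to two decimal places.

91.82

Standard weights: 0.14, 0.44, 0.21, 0.21.
Standardized rate: 0.1400×120.4 + 0.4400×133.2 + 0.2100×61.7 + 0.2100×16.2 = 91.8230 per 1000.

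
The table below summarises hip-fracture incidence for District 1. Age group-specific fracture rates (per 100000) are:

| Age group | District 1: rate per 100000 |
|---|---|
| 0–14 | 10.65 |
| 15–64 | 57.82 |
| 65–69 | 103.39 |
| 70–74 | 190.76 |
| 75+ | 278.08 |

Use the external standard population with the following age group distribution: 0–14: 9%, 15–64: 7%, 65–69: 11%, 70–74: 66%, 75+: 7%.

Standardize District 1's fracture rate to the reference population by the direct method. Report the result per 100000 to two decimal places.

Standard weights: 0.09, 0.07, 0.11, 0.66, 0.07.
Standardized rate: 0.0900×10.65 + 0.0700×57.82 + 0.1100×103.39 + 0.6600×190.76 + 0.0700×278.08 = 161.7460 per 100000.

161.75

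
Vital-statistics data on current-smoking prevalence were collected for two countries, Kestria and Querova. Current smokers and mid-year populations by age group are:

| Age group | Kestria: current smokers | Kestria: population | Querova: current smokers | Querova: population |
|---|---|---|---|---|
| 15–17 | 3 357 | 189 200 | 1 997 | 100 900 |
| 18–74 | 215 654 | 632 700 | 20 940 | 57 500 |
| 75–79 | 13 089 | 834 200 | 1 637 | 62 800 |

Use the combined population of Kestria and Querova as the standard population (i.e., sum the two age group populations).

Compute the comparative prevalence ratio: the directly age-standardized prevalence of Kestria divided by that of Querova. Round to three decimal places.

0.907

Age-specific rates per 1 000 for Kestria: 17.743, 340.847, 15.690.
For Querova: 19.792, 364.174, 26.067.
Combined standard total = 1 877 300; weights = 0.1545, 0.3677, 0.4778.
Kestria: 0.1545×17.743 + 0.3677×340.847 + 0.4778×15.690 = 135.5534 per 1 000.
Querova: 0.1545×19.792 + 0.3677×364.174 + 0.4778×26.067 = 149.4042 per 1 000.
Ratio = 135.5534 ÷ 149.4042 = 0.90729.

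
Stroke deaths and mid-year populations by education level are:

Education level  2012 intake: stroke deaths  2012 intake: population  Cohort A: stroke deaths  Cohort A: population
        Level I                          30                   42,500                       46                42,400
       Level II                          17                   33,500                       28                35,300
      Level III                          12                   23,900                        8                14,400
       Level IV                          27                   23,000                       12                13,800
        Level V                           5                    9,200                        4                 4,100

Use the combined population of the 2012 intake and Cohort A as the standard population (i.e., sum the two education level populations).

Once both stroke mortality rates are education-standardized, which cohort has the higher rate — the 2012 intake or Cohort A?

Cohort A

Education-specific rates per 100,000 for the 2012 intake: 70.59, 50.75, 50.21, 117.39, 54.35.
For Cohort A: 108.49, 79.32, 55.56, 86.96, 97.56.
Combined standard total = 242,100; weights = 0.3507, 0.2842, 0.1582, 0.1520, 0.0549.
The 2012 intake: 0.3507×70.59 + 0.2842×50.75 + 0.1582×50.21 + 0.1520×117.39 + 0.0549×54.35 = 67.9476 per 100,000.
Cohort A: 0.3507×108.49 + 0.2842×79.32 + 0.1582×55.56 + 0.1520×86.96 + 0.0549×97.56 = 87.9530 per 100,000.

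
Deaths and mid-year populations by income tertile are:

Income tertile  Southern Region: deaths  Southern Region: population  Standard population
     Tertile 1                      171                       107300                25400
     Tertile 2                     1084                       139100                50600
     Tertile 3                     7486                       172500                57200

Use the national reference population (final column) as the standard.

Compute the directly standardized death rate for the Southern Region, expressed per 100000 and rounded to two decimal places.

Income-specific rates per 100000 for the Southern Region: 159.37, 779.30, 4339.71.
Standard total = 133200; weights = 0.1907, 0.3799, 0.4294.
Standardized rate: 0.1907×159.37 + 0.3799×779.30 + 0.4294×4339.71 = 2190.0276 per 100000.

2190.03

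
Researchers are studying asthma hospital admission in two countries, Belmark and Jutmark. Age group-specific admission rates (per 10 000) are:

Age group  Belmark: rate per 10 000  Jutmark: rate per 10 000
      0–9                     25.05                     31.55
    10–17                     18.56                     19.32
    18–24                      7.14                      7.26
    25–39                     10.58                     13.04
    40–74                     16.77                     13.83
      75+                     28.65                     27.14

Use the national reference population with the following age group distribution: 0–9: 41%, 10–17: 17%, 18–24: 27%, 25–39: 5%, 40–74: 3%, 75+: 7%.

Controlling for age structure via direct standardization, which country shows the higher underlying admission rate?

Standard weights: 0.41, 0.17, 0.27, 0.05, 0.03, 0.07.
Belmark: 0.4100×25.05 + 0.1700×18.56 + 0.2700×7.14 + 0.0500×10.58 + 0.0300×16.77 + 0.0700×28.65 = 18.3911 per 10 000.
Jutmark: 0.4100×31.55 + 0.1700×19.32 + 0.2700×7.26 + 0.0500×13.04 + 0.0300×13.83 + 0.0700×27.14 = 21.1468 per 10 000.

Jutmark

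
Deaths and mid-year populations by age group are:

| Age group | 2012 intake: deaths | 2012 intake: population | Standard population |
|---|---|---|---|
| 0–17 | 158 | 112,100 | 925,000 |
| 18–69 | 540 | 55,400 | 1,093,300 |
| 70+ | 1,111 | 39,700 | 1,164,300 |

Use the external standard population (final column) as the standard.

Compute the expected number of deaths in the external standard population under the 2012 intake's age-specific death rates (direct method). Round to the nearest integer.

44543

Age-specific rates per 1,000 for the 2012 intake: 1.409, 9.747, 27.985.
Expected deaths = Σ (standard pop × age-specific rate ÷ 1,000)
= 925,000×1.409/1,000 + 1,093,300×9.747/1,000 + 1,164,300×27.985/1,000
= 1303.75 + 10656.71 + 32582.80 = 44543.26.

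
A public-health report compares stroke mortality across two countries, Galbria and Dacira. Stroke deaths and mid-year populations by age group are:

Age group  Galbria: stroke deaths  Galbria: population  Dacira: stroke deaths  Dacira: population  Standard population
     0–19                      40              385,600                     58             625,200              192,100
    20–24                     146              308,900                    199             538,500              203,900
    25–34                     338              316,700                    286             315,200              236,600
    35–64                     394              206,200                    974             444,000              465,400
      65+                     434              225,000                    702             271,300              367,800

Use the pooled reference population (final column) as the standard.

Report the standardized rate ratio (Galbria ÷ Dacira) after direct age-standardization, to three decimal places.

Age-specific rates per 100,000 for Galbria: 10.37, 47.26, 106.73, 191.08, 192.89.
For Dacira: 9.28, 36.95, 90.74, 219.37, 258.75.
Standard total = 1,465,800; weights = 0.1311, 0.1391, 0.1614, 0.3175, 0.2509.
Galbria: 0.1311×10.37 + 0.1391×47.26 + 0.1614×106.73 + 0.3175×191.08 + 0.2509×192.89 = 134.2290 per 100,000.
Dacira: 0.1311×9.28 + 0.1391×36.95 + 0.1614×90.74 + 0.3175×219.37 + 0.2509×258.75 = 155.5803 per 100,000.
Ratio = 134.2290 ÷ 155.5803 = 0.86276.

0.863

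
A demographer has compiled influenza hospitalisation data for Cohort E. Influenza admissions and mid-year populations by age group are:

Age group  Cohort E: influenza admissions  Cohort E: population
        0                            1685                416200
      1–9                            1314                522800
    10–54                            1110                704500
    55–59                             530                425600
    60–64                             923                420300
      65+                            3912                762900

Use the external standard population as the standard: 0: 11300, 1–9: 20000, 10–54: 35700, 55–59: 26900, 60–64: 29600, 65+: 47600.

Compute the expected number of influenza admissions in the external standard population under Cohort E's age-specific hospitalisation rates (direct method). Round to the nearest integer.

Age-specific rates per 100000 for Cohort E: 404.85, 251.34, 157.56, 124.53, 219.61, 512.78.
Expected influenza admissions = Σ (standard pop × age-specific rate ÷ 100000)
= 11300×404.85/100000 + 20000×251.34/100000 + 35700×157.56/100000 + 26900×124.53/100000 + 29600×219.61/100000 + 47600×512.78/100000
= 45.75 + 50.27 + 56.25 + 33.50 + 65.00 + 244.08 = 494.85.

495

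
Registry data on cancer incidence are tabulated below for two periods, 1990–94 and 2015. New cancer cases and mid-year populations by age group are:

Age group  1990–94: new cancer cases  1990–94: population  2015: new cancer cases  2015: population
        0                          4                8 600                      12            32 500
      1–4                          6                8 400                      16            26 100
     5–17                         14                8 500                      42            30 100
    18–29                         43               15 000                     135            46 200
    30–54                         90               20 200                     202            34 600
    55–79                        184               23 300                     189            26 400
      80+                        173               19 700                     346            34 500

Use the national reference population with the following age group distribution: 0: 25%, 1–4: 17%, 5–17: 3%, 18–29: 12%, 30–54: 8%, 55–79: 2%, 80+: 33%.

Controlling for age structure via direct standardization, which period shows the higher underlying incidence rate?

2015

Age-specific rates per 100 000 for 1990–94: 46.51, 71.43, 164.71, 286.67, 445.54, 789.70, 878.17.
For 2015: 36.92, 61.30, 139.53, 292.21, 583.82, 715.91, 1002.90.
Standard weights: 0.25, 0.17, 0.03, 0.12, 0.08, 0.02, 0.33.
1990–94: 0.2500×46.51 + 0.1700×71.43 + 0.0300×164.71 + 0.1200×286.67 + 0.0800×445.54 + 0.0200×789.70 + 0.3300×878.17 = 404.3465 per 100 000.
2015: 0.2500×36.92 + 0.1700×61.30 + 0.0300×139.53 + 0.1200×292.21 + 0.0800×583.82 + 0.0200×715.91 + 0.3300×1002.90 = 450.8831 per 100 000.
The crude rates (495.66 vs 408.85) would put 1990–94 higher, but that reflects its age composition; once standardized to a common age structure, 2015 has the higher underlying rate.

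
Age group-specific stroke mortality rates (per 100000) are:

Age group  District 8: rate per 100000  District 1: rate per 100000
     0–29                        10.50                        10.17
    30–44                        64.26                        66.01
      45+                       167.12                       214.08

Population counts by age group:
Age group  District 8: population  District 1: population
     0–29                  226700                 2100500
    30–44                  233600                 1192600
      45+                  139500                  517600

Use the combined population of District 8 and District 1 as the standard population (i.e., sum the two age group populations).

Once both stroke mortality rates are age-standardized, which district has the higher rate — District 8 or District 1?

District 1

Combined standard total = 4410500; weights = 0.5276, 0.3234, 0.1490.
District 8: 0.5276×10.50 + 0.3234×64.26 + 0.1490×167.12 = 51.2182 per 100000.
District 1: 0.5276×10.17 + 0.3234×66.01 + 0.1490×214.08 = 58.6063 per 100000.
The crude rates (67.86 vs 55.34) would put District 8 higher, but that reflects its age composition; once standardized to a common age structure, District 1 has the higher underlying rate.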